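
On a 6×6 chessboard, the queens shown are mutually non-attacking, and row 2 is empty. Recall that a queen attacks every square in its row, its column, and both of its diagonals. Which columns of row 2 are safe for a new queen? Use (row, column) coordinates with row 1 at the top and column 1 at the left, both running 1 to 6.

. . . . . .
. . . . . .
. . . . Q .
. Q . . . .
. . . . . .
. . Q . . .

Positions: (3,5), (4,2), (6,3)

columns 1

(3,5) attacks row 2 at column 5 and diagonals 4, 6.
(4,2) attacks row 2 at column 2 and diagonals 4.
(6,3) attacks row 2 at column 3.
Attacked columns: {2, 3, 4, 5, 6}. Safe: {1}.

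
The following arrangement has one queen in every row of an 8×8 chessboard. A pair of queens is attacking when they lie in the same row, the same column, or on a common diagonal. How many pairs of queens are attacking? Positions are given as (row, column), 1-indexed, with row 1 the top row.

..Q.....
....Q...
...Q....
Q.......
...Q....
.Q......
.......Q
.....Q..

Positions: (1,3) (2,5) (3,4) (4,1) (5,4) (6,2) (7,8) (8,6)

3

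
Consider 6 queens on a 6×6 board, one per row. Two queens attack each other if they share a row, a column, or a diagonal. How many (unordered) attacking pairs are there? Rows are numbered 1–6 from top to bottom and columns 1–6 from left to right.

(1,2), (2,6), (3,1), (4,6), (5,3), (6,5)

3

Same column: (2,6)–(4,6) (column 6).
Same diagonal: (2,6)–(5,3) (|2−5| = |6−3| = 3); (3,1)–(5,3) (|3−5| = |1−3| = 2).
Total attacking pairs: 3.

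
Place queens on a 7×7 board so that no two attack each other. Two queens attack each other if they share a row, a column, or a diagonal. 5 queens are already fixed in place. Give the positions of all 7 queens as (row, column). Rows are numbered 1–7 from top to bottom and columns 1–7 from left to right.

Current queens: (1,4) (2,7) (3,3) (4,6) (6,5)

Row 5: attacked by (1,4)→{4}; (2,7)→{4,7}; (3,3)→{1,3,5}; (4,6)→{5,6,7}; (6,5)→{4,5,6}. Safe: 2. Place at column 2.
Row 7: attacked by (1,4)→{4}; (2,7)→{2,7}; (3,3)→{3,7}; (4,6)→{3,6}; (5,2)→{2,4}; (6,5)→{4,5,6}. Safe: 1. Place at column 1.
Columns [4, 7, 3, 6, 2, 5, 1], r−c [-3, -5, 0, -2, 3, 1, 6], r+c [5, 9, 6, 10, 7, 11, 8] are all distinct, so no two queens attack.

(1,4) (2,7) (3,3) (4,6) (5,2) (6,5) (7,1)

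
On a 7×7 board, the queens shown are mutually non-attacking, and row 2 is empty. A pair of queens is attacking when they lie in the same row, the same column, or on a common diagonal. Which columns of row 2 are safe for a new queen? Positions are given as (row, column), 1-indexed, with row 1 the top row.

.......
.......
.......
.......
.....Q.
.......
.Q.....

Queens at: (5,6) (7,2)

columns 1, 4, 5

(5,6) attacks row 2 at column 6 and diagonals 3.
(7,2) attacks row 2 at column 2 and diagonals 7.
Attacked columns: {2, 3, 6, 7}. Safe: {1, 4, 5}.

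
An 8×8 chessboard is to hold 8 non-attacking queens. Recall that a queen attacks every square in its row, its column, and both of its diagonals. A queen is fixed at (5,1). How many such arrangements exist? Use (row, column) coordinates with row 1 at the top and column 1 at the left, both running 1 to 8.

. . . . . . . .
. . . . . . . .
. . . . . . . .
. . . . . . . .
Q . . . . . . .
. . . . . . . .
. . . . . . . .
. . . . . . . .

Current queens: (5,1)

18

Branch on row 1: col 2 → 3; col 3 → 4; col 4 → 5; col 6 → 4; col 7 → 1; col 8 → 1.
Sum: 3 + 4 + 5 + 4 + 1 + 1 = 18.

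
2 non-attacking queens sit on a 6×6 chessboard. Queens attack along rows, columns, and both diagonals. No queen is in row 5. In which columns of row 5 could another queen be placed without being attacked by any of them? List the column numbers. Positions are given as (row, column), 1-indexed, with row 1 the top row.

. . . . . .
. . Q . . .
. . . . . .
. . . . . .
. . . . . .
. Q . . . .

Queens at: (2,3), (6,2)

(2,3) attacks row 5 at column 3 and diagonals 6.
(6,2) attacks row 5 at column 2 and diagonals 1, 3.
Attacked columns: {1, 2, 3, 6}. Safe: {4, 5}.

columns 4, 5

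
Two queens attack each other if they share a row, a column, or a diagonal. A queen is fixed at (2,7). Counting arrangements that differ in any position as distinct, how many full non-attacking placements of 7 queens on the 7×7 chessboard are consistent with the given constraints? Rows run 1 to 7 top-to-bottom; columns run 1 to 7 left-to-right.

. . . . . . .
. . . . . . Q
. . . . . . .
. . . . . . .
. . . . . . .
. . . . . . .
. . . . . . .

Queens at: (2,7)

Branch on row 1: col 1 → 0; col 2 → 1; col 3 → 2; col 4 → 2; col 5 → 2.
Sum: 0 + 1 + 2 + 2 + 2 = 7.

7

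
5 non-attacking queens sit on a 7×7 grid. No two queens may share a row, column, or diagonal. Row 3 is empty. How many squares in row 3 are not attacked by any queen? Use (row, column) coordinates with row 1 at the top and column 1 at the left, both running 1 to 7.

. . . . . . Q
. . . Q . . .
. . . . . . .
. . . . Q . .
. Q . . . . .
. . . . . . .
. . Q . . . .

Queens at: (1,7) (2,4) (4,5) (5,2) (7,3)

1

(1,7) attacks row 3 at column 7 and diagonals 5.
(2,4) attacks row 3 at column 4 and diagonals 3, 5.
(4,5) attacks row 3 at column 5 and diagonals 4, 6.
(5,2) attacks row 3 at column 2 and diagonals 4.
(7,3) attacks row 3 at column 3 and diagonals 7.
Attacked columns: {2, 3, 4, 5, 6, 7}. Safe: {1}.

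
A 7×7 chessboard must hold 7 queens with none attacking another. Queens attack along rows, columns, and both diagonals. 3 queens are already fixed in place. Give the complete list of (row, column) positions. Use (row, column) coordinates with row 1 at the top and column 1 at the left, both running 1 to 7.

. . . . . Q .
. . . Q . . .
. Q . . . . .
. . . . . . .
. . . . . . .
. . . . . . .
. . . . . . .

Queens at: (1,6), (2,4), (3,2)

Row 4: attacked by (1,6)→{3,6}; (2,4)→{2,4,6}; (3,2)→{1,2,3}. Safe: 5, 7. Place at column 7.
Row 5: attacked by (1,6)→{2,6}; (2,4)→{1,4,7}; (3,2)→{2,4}; (4,7)→{6,7}. Safe: 3, 5. Place at column 5.
Row 6: attacked by (1,6)→{1,6}; (2,4)→{4}; (3,2)→{2,5}; (4,7)→{5,7}; (5,5)→{4,5,6}. Safe: 3. Place at column 3.
Row 7: attacked by (1,6)→{6}; (2,4)→{4}; (3,2)→{2,6}; (4,7)→{4,7}; (5,5)→{3,5,7}; (6,3)→{2,3,4}. Safe: 1. Place at column 1.
Columns [6, 4, 2, 7, 5, 3, 1], r−c [-5, -2, 1, -3, 0, 3, 6], r+c [7, 6, 5, 11, 10, 9, 8] are all distinct, so no two queens attack.

(1,6) (2,4) (3,2) (4,7) (5,5) (6,3) (7,1)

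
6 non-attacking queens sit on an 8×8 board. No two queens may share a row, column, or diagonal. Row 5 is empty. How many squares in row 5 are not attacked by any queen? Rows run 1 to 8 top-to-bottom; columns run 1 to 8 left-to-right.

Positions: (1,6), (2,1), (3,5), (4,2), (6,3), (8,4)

(1,6) attacks row 5 at column 6 and diagonals 2.
(2,1) attacks row 5 at column 1 and diagonals 4.
(3,5) attacks row 5 at column 5 and diagonals 3, 7.
(4,2) attacks row 5 at column 2 and diagonals 1, 3.
(6,3) attacks row 5 at column 3 and diagonals 2, 4.
(8,4) attacks row 5 at column 4 and diagonals 1, 7.
Attacked columns: {1, 2, 3, 4, 5, 6, 7}. Safe: {8}.

1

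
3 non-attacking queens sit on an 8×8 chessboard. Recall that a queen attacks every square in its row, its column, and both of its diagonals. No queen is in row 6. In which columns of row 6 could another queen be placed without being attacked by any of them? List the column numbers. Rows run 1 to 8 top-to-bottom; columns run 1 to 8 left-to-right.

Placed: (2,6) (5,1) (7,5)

columns 3, 7, 8

(2,6) attacks row 6 at column 6 and diagonals 2.
(5,1) attacks row 6 at column 1 and diagonals 2.
(7,5) attacks row 6 at column 5 and diagonals 4, 6.
Attacked columns: {1, 2, 4, 5, 6}. Safe: {3, 7, 8}.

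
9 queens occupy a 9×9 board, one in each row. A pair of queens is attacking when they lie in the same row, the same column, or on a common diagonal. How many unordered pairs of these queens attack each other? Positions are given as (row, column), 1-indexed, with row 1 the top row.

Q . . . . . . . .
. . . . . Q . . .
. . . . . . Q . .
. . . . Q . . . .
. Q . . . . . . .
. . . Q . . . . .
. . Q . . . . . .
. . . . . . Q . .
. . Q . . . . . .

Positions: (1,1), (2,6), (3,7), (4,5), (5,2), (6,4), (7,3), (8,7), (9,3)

6

Same column: (3,7)–(8,7) (column 7); (7,3)–(9,3) (column 3).
Same diagonal: (2,6)–(3,7) (|2−3| = |6−7| = 1); (3,7)–(6,4) (|3−6| = |7−4| = 3); (3,7)–(7,3) (|3−7| = |7−3| = 4); (6,4)–(7,3) (|6−7| = |4−3| = 1).
Total attacking pairs: 6.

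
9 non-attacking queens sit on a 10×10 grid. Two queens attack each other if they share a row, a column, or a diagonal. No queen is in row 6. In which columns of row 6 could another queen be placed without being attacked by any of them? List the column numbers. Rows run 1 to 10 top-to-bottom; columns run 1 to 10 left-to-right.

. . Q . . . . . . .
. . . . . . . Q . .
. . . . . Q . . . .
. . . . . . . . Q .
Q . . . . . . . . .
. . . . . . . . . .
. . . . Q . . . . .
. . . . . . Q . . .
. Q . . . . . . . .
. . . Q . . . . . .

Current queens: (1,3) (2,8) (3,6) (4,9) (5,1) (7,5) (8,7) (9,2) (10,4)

columns 10

(1,3) attacks row 6 at column 3 and diagonals 8.
(2,8) attacks row 6 at column 8 and diagonals 4.
(3,6) attacks row 6 at column 6 and diagonals 3, 9.
(4,9) attacks row 6 at column 9 and diagonals 7.
(5,1) attacks row 6 at column 1 and diagonals 2.
(7,5) attacks row 6 at column 5 and diagonals 4, 6.
(8,7) attacks row 6 at column 7 and diagonals 5, 9.
(9,2) attacks row 6 at column 2 and diagonals 5.
(10,4) attacks row 6 at column 4 and diagonals 8.
Attacked columns: {1, 2, 3, 4, 5, 6, 7, 8, 9}. Safe: {10}.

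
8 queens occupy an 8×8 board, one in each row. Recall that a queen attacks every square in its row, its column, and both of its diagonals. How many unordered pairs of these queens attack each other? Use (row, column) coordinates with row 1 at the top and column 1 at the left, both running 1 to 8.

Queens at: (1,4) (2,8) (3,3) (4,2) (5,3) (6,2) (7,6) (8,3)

Same column: (3,3)–(5,3) (column 3); (3,3)–(8,3) (column 3); (4,2)–(6,2) (column 2); (5,3)–(8,3) (column 3).
Same diagonal: (3,3)–(4,2) (|3−4| = |3−2| = 1); (4,2)–(5,3) (|4−5| = |2−3| = 1); (5,3)–(6,2) (|5−6| = |3−2| = 1).
Total attacking pairs: 7.

7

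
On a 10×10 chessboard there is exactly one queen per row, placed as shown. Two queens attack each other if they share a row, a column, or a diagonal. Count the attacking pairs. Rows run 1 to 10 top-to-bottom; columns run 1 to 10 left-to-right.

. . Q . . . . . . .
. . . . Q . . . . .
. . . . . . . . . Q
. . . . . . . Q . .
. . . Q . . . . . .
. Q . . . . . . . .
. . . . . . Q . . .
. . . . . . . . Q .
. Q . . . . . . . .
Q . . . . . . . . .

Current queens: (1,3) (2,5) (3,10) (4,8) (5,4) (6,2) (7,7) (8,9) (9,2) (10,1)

Same column: (6,2)–(9,2) (column 2).
Same diagonal: (9,2)–(10,1) (|9−10| = |2−1| = 1).
Total attacking pairs: 2.

2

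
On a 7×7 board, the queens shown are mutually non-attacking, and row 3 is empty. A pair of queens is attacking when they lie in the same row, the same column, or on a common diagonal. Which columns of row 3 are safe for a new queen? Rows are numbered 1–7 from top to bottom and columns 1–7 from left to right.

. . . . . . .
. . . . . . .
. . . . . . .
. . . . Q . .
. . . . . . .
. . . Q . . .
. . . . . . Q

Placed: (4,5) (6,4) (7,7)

columns 2

(4,5) attacks row 3 at column 5 and diagonals 4, 6.
(6,4) attacks row 3 at column 4 and diagonals 1, 7.
(7,7) attacks row 3 at column 7 and diagonals 3.
Attacked columns: {1, 3, 4, 5, 6, 7}. Safe: {2}.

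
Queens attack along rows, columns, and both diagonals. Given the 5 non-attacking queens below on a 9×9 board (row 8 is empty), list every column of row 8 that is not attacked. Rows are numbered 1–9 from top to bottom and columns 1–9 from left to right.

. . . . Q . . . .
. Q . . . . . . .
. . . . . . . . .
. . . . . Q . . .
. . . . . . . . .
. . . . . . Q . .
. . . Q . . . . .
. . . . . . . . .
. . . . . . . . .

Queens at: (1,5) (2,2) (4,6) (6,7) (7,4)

(1,5) attacks row 8 at column 5.
(2,2) attacks row 8 at column 2 and diagonals 8.
(4,6) attacks row 8 at column 6 and diagonals 2.
(6,7) attacks row 8 at column 7 and diagonals 5, 9.
(7,4) attacks row 8 at column 4 and diagonals 3, 5.
Attacked columns: {2, 3, 4, 5, 6, 7, 8, 9}. Safe: {1}.

columns 1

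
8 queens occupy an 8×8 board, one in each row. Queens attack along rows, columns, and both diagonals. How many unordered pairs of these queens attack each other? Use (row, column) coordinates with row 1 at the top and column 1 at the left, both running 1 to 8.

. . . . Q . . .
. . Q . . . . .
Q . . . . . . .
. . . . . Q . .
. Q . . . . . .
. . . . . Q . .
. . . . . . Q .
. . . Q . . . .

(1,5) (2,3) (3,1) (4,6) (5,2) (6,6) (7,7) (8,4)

Same column: (4,6)–(6,6) (column 6).
Same diagonal: (6,6)–(7,7) (|6−7| = |6−7| = 1); (6,6)–(8,4) (|6−8| = |6−4| = 2).
Total attacking pairs: 3.

3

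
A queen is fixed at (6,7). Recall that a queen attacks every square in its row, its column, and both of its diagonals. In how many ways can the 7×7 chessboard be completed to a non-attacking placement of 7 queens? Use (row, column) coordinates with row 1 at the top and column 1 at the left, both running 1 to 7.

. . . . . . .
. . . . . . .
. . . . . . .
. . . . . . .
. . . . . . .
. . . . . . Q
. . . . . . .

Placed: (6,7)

Branch on row 1: col 1 → 1; col 3 → 2; col 4 → 2; col 5 → 1; col 6 → 1.
Sum: 1 + 2 + 2 + 1 + 1 = 7.

7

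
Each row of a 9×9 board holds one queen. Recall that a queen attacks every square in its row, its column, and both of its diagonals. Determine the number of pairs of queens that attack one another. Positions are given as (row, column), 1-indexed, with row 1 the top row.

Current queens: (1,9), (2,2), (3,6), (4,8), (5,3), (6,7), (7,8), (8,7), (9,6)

7

Same column: (3,6)–(9,6) (column 6); (4,8)–(7,8) (column 8); (6,7)–(8,7) (column 7).
Same diagonal: (6,7)–(7,8) (|6−7| = |7−8| = 1); (7,8)–(8,7) (|7−8| = |8−7| = 1); (7,8)–(9,6) (|7−9| = |8−6| = 2); (8,7)–(9,6) (|8−9| = |7−6| = 1).
Total attacking pairs: 7.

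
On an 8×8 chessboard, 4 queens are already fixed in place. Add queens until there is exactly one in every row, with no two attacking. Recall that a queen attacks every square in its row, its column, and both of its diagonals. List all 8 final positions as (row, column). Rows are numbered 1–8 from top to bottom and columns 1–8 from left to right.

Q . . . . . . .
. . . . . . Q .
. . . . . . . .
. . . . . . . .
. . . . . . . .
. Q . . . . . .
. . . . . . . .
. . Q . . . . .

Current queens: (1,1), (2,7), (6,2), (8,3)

(1,1) (2,7) (3,4) (4,6) (5,8) (6,2) (7,5) (8,3)

Row 3: attacked by (1,1)→{1,3}; (2,7)→{6,7,8}; (6,2)→{2,5}; (8,3)→{3,8}. Safe: 4. Place at column 4.
Row 4: attacked by (1,1)→{1,4}; (2,7)→{5,7}; (3,4)→{3,4,5}; (6,2)→{2,4}; (8,3)→{3,7}. Safe: 6, 8. Place at column 6.
Row 5: attacked by (1,1)→{1,5}; (2,7)→{4,7}; (3,4)→{2,4,6}; (4,6)→{5,6,7}; (6,2)→{1,2,3}; (8,3)→{3,6}. Safe: 8. Place at column 8.
Row 7: attacked by (1,1)→{1,7}; (2,7)→{2,7}; (3,4)→{4,8}; (4,6)→{3,6}; (5,8)→{6,8}; (6,2)→{1,2,3}; (8,3)→{2,3,4}. Safe: 5. Place at column 5.
Columns [1, 7, 4, 6, 8, 2, 5, 3], r−c [0, -5, -1, -2, -3, 4, 2, 5], r+c [2, 9, 7, 10, 13, 8, 12, 11] are all distinct, so no two queens attack.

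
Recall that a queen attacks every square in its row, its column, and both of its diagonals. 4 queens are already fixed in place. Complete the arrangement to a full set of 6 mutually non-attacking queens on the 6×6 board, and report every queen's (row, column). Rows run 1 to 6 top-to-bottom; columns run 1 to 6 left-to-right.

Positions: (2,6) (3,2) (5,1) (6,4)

Row 1: attacked by (2,6)→{5,6}; (3,2)→{2,4}; (5,1)→{1,5}; (6,4)→{4}. Safe: 3. Place at column 3.
Row 4: attacked by (1,3)→{3,6}; (2,6)→{4,6}; (3,2)→{1,2,3}; (5,1)→{1,2}; (6,4)→{2,4,6}. Safe: 5. Place at column 5.
Columns [3, 6, 2, 5, 1, 4], r−c [-2, -4, 1, -1, 4, 2], r+c [4, 8, 5, 9, 6, 10] are all distinct, so no two queens attack.

(1,3) (2,6) (3,2) (4,5) (5,1) (6,4)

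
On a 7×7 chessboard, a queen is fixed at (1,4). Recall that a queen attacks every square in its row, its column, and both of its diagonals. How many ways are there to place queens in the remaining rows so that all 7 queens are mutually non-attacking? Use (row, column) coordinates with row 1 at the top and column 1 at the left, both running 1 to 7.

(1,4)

Branch on row 2: col 1 → 2; col 2 → 1; col 6 → 1; col 7 → 2.
Sum: 2 + 1 + 1 + 2 = 6.

6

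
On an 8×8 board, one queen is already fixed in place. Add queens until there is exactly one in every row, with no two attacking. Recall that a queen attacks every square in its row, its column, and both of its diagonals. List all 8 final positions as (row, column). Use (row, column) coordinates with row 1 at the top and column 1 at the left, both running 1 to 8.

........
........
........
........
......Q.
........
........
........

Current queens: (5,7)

Row 1: attacked by (5,7)→{3,7}. Safe: 1, 2, 4, 5, 6, 8. Place at column 5.
Row 2: attacked by (1,5)→{4,5,6}; (5,7)→{4,7}. Safe: 1, 2, 3, 8. Place at column 8.
Row 3: attacked by (1,5)→{3,5,7}; (2,8)→{7,8}; (5,7)→{5,7}. Safe: 1, 2, 4, 6. Place at column 4.
Row 4: attacked by (1,5)→{2,5,8}; (2,8)→{6,8}; (3,4)→{3,4,5}; (5,7)→{6,7,8}. Safe: 1. Place at column 1.
Row 6: attacked by (1,5)→{5}; (2,8)→{4,8}; (3,4)→{1,4,7}; (4,1)→{1,3}; (5,7)→{6,7,8}. Safe: 2. Place at column 2.
Row 7: attacked by (1,5)→{5}; (2,8)→{3,8}; (3,4)→{4,8}; (4,1)→{1,4}; (5,7)→{5,7}; (6,2)→{1,2,3}. Safe: 6. Place at column 6.
Row 8: attacked by (1,5)→{5}; (2,8)→{2,8}; (3,4)→{4}; (4,1)→{1,5}; (5,7)→{4,7}; (6,2)→{2,4}; (7,6)→{5,6,7}. Safe: 3. Place at column 3.
Columns [5, 8, 4, 1, 7, 2, 6, 3], r−c [-4, -6, -1, 3, -2, 4, 1, 5], r+c [6, 10, 7, 5, 12, 8, 13, 11] are all distinct, so no two queens attack.

(1,5) (2,8) (3,4) (4,1) (5,7) (6,2) (7,6) (8,3)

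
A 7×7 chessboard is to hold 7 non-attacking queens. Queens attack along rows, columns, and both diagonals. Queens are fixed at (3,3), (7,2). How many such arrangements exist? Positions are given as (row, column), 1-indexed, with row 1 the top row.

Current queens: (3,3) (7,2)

Branch on row 1: col 4 → 0; col 6 → 0; col 7 → 1.
Sum: 0 + 0 + 1 = 1.

1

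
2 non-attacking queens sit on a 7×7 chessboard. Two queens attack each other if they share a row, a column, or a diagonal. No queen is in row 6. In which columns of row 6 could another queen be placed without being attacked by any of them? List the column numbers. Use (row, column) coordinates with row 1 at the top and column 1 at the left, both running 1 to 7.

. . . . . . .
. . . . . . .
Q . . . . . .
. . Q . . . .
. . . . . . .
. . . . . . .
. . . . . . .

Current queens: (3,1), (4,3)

columns 2, 6, 7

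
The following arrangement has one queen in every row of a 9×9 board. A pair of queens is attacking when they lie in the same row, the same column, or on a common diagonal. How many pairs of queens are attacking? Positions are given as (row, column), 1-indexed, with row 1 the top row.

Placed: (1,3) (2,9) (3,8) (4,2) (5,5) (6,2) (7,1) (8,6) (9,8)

5

Same column: (3,8)–(9,8) (column 8); (4,2)–(6,2) (column 2).
Same diagonal: (2,9)–(3,8) (|2−3| = |9−8| = 1); (4,2)–(8,6) (|4−8| = |2−6| = 4); (6,2)–(7,1) (|6−7| = |2−1| = 1).
Total attacking pairs: 5.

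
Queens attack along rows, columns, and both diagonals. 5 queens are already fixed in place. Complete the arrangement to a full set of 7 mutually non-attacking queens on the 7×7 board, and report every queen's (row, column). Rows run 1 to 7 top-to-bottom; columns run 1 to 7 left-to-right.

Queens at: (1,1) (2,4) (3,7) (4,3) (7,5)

(1,1) (2,4) (3,7) (4,3) (5,6) (6,2) (7,5)

Row 5: attacked by (1,1)→{1,5}; (2,4)→{1,4,7}; (3,7)→{5,7}; (4,3)→{2,3,4}; (7,5)→{3,5,7}. Safe: 6. Place at column 6.
Row 6: attacked by (1,1)→{1,6}; (2,4)→{4}; (3,7)→{4,7}; (4,3)→{1,3,5}; (5,6)→{5,6,7}; (7,5)→{4,5,6}. Safe: 2. Place at column 2.
Columns [1, 4, 7, 3, 6, 2, 5], r−c [0, -2, -4, 1, -1, 4, 2], r+c [2, 6, 10, 7, 11, 8, 12] are all distinct, so no two queens attack.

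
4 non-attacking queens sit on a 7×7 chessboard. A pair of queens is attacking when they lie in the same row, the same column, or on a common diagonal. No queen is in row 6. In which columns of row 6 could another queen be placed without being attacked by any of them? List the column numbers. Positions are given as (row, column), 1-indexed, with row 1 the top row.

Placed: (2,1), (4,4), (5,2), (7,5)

(2,1) attacks row 6 at column 1 and diagonals 5.
(4,4) attacks row 6 at column 4 and diagonals 2, 6.
(5,2) attacks row 6 at column 2 and diagonals 1, 3.
(7,5) attacks row 6 at column 5 and diagonals 4, 6.
Attacked columns: {1, 2, 3, 4, 5, 6}. Safe: {7}.

columns 7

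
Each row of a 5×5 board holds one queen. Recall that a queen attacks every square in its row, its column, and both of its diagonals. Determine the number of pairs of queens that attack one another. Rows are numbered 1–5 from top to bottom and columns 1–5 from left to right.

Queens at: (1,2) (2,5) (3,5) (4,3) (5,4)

Same column: (2,5)–(3,5) (column 5).
Same diagonal: (2,5)–(4,3) (|2−4| = |5−3| = 2); (4,3)–(5,4) (|4−5| = |3−4| = 1).
Total attacking pairs: 3.

3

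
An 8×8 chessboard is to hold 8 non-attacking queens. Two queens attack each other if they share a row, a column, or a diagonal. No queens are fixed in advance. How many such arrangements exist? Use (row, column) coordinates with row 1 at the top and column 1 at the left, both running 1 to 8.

92

Branch on row 1: col 1 → 4; col 2 → 8; col 3 → 16; col 4 → 18; col 5 → 18; col 6 → 16; col 7 → 8; col 8 → 4.
Sum: 4 + 8 + 16 + 18 + 18 + 16 + 8 + 4 = 92.
(This is the classic 8-queens count.)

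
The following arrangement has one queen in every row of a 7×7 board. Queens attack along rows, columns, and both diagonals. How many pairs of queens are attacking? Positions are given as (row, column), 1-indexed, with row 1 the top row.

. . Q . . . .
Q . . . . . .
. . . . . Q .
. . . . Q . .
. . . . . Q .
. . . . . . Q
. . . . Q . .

6

Same column: (3,6)–(5,6) (column 6); (4,5)–(7,5) (column 5).
Same diagonal: (3,6)–(4,5) (|3−4| = |6−5| = 1); (4,5)–(5,6) (|4−5| = |5−6| = 1); (4,5)–(6,7) (|4−6| = |5−7| = 2); (5,6)–(6,7) (|5−6| = |6−7| = 1).
Total attacking pairs: 6.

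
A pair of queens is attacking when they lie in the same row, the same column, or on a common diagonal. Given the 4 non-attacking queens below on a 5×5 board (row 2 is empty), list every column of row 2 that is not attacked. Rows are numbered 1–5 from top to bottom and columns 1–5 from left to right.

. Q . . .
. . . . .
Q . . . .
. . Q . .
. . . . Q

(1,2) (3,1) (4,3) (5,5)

columns 4

(1,2) attacks row 2 at column 2 and diagonals 1, 3.
(3,1) attacks row 2 at column 1 and diagonals 2.
(4,3) attacks row 2 at column 3 and diagonals 1, 5.
(5,5) attacks row 2 at column 5 and diagonals 2.
Attacked columns: {1, 2, 3, 5}. Safe: {4}.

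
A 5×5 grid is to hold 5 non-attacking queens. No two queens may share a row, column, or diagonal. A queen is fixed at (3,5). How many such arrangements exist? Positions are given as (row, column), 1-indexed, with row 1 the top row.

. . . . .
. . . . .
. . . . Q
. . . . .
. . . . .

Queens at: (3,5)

2

Branch on row 1: col 1 → 1; col 2 → 0; col 4 → 1.
Sum: 1 + 0 + 1 = 2.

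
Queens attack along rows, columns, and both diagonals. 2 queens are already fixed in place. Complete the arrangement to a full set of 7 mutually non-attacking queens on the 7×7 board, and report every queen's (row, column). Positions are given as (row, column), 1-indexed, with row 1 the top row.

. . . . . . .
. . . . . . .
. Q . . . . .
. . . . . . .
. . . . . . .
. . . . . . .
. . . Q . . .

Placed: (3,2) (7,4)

Row 1: attacked by (3,2)→{2,4}; (7,4)→{4}. Safe: 1, 3, 5, 6, 7. Place at column 5.
Row 2: attacked by (1,5)→{4,5,6}; (3,2)→{1,2,3}; (7,4)→{4}. Safe: 7. Place at column 7.
Row 4: attacked by (1,5)→{2,5}; (2,7)→{5,7}; (3,2)→{1,2,3}; (7,4)→{1,4,7}. Safe: 6. Place at column 6.
Row 5: attacked by (1,5)→{1,5}; (2,7)→{4,7}; (3,2)→{2,4}; (4,6)→{5,6,7}; (7,4)→{2,4,6}. Safe: 3. Place at column 3.
Row 6: attacked by (1,5)→{5}; (2,7)→{3,7}; (3,2)→{2,5}; (4,6)→{4,6}; (5,3)→{2,3,4}; (7,4)→{3,4,5}. Safe: 1. Place at column 1.
Columns [5, 7, 2, 6, 3, 1, 4], r−c [-4, -5, 1, -2, 2, 5, 3], r+c [6, 9, 5, 10, 8, 7, 11] are all distinct, so no two queens attack.

(1,5) (2,7) (3,2) (4,6) (5,3) (6,1) (7,4)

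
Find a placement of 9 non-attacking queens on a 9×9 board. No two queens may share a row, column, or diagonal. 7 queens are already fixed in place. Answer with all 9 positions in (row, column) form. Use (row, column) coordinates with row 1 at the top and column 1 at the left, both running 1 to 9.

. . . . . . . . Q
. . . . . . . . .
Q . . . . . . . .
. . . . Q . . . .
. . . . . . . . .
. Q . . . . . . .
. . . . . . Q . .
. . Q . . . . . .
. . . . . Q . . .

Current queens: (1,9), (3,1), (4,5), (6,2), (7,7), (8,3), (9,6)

(1,9) (2,4) (3,1) (4,5) (5,8) (6,2) (7,7) (8,3) (9,6)

Row 2: attacked by (1,9)→{8,9}; (3,1)→{1,2}; (4,5)→{3,5,7}; (6,2)→{2,6}; (7,7)→{2,7}; (8,3)→{3,9}; (9,6)→{6}. Safe: 4. Place at column 4.
Row 5: attacked by (1,9)→{5,9}; (2,4)→{1,4,7}; (3,1)→{1,3}; (4,5)→{4,5,6}; (6,2)→{1,2,3}; (7,7)→{5,7,9}; (8,3)→{3,6}; (9,6)→{2,6}. Safe: 8. Place at column 8.
Columns [9, 4, 1, 5, 8, 2, 7, 3, 6], r−c [-8, -2, 2, -1, -3, 4, 0, 5, 3], r+c [10, 6, 4, 9, 13, 8, 14, 11, 15] are all distinct, so no two queens attack.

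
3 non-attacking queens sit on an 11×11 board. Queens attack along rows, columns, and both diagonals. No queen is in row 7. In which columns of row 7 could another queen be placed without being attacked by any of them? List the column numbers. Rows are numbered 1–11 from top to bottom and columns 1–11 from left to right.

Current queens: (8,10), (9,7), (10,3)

columns 1, 2, 4, 8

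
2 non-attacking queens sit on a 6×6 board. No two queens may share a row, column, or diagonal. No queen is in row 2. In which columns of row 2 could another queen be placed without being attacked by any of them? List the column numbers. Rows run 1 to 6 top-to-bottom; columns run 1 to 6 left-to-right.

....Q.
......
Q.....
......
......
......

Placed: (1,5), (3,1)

(1,5) attacks row 2 at column 5 and diagonals 4, 6.
(3,1) attacks row 2 at column 1 and diagonals 2.
Attacked columns: {1, 2, 4, 5, 6}. Safe: {3}.

columns 3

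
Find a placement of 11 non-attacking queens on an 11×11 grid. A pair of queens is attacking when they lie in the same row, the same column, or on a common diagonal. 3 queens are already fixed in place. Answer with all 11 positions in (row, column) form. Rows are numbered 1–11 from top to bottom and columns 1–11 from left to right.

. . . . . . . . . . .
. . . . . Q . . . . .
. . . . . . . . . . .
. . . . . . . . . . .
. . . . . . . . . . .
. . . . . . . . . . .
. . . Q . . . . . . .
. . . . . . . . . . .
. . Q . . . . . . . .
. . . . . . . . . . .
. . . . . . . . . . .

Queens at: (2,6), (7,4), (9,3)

Row 1: attacked by (2,6)→{5,6,7}; (7,4)→{4,10}; (9,3)→{3,11}. Safe: 1, 2, 8, 9. Place at column 1.
Row 3: attacked by (1,1)→{1,3}; (2,6)→{5,6,7}; (7,4)→{4,8}; (9,3)→{3,9}. Safe: 2, 10, 11. Place at column 10.
Row 4: attacked by (1,1)→{1,4}; (2,6)→{4,6,8}; (3,10)→{9,10,11}; (7,4)→{1,4,7}; (9,3)→{3,8}. Safe: 2, 5. Place at column 2.
Row 5: attacked by (1,1)→{1,5}; (2,6)→{3,6,9}; (3,10)→{8,10}; (4,2)→{1,2,3}; (7,4)→{2,4,6}; (9,3)→{3,7}. Safe: 11. Place at column 11.
Row 6: attacked by (1,1)→{1,6}; (2,6)→{2,6,10}; (3,10)→{7,10}; (4,2)→{2,4}; (5,11)→{10,11}; (7,4)→{3,4,5}; (9,3)→{3,6}. Safe: 8, 9. Place at column 8.
Row 8: attacked by (1,1)→{1,8}; (2,6)→{6}; (3,10)→{5,10}; (4,2)→{2,6}; (5,11)→{8,11}; (6,8)→{6,8,10}; (7,4)→{3,4,5}; (9,3)→{2,3,4}. Safe: 7, 9. Place at column 9.
Row 10: attacked by (1,1)→{1,10}; (2,6)→{6}; (3,10)→{3,10}; (4,2)→{2,8}; (5,11)→{6,11}; (6,8)→{4,8}; (7,4)→{1,4,7}; (8,9)→{7,9,11}; (9,3)→{2,3,4}. Safe: 5. Place at column 5.
Row 11: attacked by (1,1)→{1,11}; (2,6)→{6}; (3,10)→{2,10}; (4,2)→{2,9}; (5,11)→{5,11}; (6,8)→{3,8}; (7,4)→{4,8}; (8,9)→{6,9}; (9,3)→{1,3,5}; (10,5)→{4,5,6}. Safe: 7. Place at column 7.
Columns [1, 6, 10, 2, 11, 8, 4, 9, 3, 5, 7], r−c [0, -4, -7, 2, -6, -2, 3, -1, 6, 5, 4], r+c [2, 8, 13, 6, 16, 14, 11, 17, 12, 15, 18] are all distinct, so no two queens attack.

(1,1) (2,6) (3,10) (4,2) (5,11) (6,8) (7,4) (8,9) (9,3) (10,5) (11,7)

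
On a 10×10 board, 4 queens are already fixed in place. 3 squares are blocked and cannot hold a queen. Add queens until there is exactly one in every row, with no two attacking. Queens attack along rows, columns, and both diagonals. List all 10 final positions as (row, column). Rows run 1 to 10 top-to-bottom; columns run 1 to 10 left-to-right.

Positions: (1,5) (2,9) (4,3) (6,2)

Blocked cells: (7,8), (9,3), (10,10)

Row 3: attacked by (1,5)→{3,5,7}; (2,9)→{8,9,10}; (4,3)→{2,3,4}; (6,2)→{2,5}. Safe: 1, 6. Place at column 1.
Row 5: attacked by (1,5)→{1,5,9}; (2,9)→{6,9}; (3,1)→{1,3}; (4,3)→{2,3,4}; (6,2)→{1,2,3}. Safe: 7, 8, 10. Place at column 7.
Row 7: attacked by (1,5)→{5}; (2,9)→{4,9}; (3,1)→{1,5}; (4,3)→{3,6}; (5,7)→{5,7,9}; (6,2)→{1,2,3}. Blocked: 8. Safe: 10. Place at column 10.
Row 8: attacked by (1,5)→{5}; (2,9)→{3,9}; (3,1)→{1,6}; (4,3)→{3,7}; (5,7)→{4,7,10}; (6,2)→{2,4}; (7,10)→{9,10}. Safe: 8. Place at column 8.
Row 9: attacked by (1,5)→{5}; (2,9)→{2,9}; (3,1)→{1,7}; (4,3)→{3,8}; (5,7)→{3,7}; (6,2)→{2,5}; (7,10)→{8,10}; (8,8)→{7,8,9}. Blocked: 3. Safe: 4, 6. Place at column 6.
Row 10: attacked by (1,5)→{5}; (2,9)→{1,9}; (3,1)→{1,8}; (4,3)→{3,9}; (5,7)→{2,7}; (6,2)→{2,6}; (7,10)→{7,10}; (8,8)→{6,8,10}; (9,6)→{5,6,7}. Blocked: 10. Safe: 4. Place at column 4.
Columns [5, 9, 1, 3, 7, 2, 10, 8, 6, 4], r−c [-4, -7, 2, 1, -2, 4, -3, 0, 3, 6], r+c [6, 11, 4, 7, 12, 8, 17, 16, 15, 14] are all distinct, so no two queens attack.

(1,5) (2,9) (3,1) (4,3) (5,7) (6,2) (7,10) (8,8) (9,6) (10,4)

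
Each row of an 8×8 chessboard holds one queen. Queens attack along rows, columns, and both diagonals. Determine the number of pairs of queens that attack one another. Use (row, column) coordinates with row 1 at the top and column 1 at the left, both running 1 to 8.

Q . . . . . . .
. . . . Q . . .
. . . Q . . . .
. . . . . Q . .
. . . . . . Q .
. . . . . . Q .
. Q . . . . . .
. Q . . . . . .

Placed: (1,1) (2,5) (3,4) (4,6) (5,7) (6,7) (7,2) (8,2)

6

Same column: (5,7)–(6,7) (column 7); (7,2)–(8,2) (column 2).
Same diagonal: (2,5)–(3,4) (|2−3| = |5−4| = 1); (3,4)–(6,7) (|3−6| = |4−7| = 3); (4,6)–(5,7) (|4−5| = |6−7| = 1); (4,6)–(8,2) (|4−8| = |6−2| = 4).
Total attacking pairs: 6.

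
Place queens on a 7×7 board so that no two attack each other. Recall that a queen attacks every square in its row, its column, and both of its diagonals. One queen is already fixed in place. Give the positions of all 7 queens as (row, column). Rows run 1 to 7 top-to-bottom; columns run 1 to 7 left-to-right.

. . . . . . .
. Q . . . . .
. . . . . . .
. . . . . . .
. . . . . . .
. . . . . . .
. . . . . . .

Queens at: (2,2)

(1,6) (2,2) (3,5) (4,1) (5,4) (6,7) (7,3)

Row 1: attacked by (2,2)→{1,2,3}. Safe: 4, 5, 6, 7. Place at column 6.
Row 3: attacked by (1,6)→{4,6}; (2,2)→{1,2,3}. Safe: 5, 7. Place at column 5.
Row 4: attacked by (1,6)→{3,6}; (2,2)→{2,4}; (3,5)→{4,5,6}. Safe: 1, 7. Place at column 1.
Row 5: attacked by (1,6)→{2,6}; (2,2)→{2,5}; (3,5)→{3,5,7}; (4,1)→{1,2}. Safe: 4. Place at column 4.
Row 6: attacked by (1,6)→{1,6}; (2,2)→{2,6}; (3,5)→{2,5}; (4,1)→{1,3}; (5,4)→{3,4,5}. Safe: 7. Place at column 7.
Row 7: attacked by (1,6)→{6}; (2,2)→{2,7}; (3,5)→{1,5}; (4,1)→{1,4}; (5,4)→{2,4,6}; (6,7)→{6,7}. Safe: 3. Place at column 3.
Columns [6, 2, 5, 1, 4, 7, 3], r−c [-5, 0, -2, 3, 1, -1, 4], r+c [7, 4, 8, 5, 9, 13, 10] are all distinct, so no two queens attack.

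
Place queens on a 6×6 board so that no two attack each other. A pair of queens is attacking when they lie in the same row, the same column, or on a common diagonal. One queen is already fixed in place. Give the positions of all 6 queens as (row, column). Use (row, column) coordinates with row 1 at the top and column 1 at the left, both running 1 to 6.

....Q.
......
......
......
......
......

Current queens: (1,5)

Row 2: attacked by (1,5)→{4,5,6}. Safe: 1, 2, 3. Place at column 3.
Row 3: attacked by (1,5)→{3,5}; (2,3)→{2,3,4}. Safe: 1, 6. Place at column 1.
Row 4: attacked by (1,5)→{2,5}; (2,3)→{1,3,5}; (3,1)→{1,2}. Safe: 4, 6. Place at column 6.
Row 5: attacked by (1,5)→{1,5}; (2,3)→{3,6}; (3,1)→{1,3}; (4,6)→{5,6}. Safe: 2, 4. Place at column 4.
Row 6: attacked by (1,5)→{5}; (2,3)→{3}; (3,1)→{1,4}; (4,6)→{4,6}; (5,4)→{3,4,5}. Safe: 2. Place at column 2.
Columns [5, 3, 1, 6, 4, 2], r−c [-4, -1, 2, -2, 1, 4], r+c [6, 5, 4, 10, 9, 8] are all distinct, so no two queens attack.

(1,5) (2,3) (3,1) (4,6) (5,4) (6,2)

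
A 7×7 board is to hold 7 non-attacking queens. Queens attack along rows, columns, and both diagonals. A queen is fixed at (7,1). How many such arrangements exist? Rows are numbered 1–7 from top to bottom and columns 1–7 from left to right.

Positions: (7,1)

4

Branch on row 1: col 2 → 0; col 3 → 1; col 4 → 1; col 5 → 1; col 6 → 1.
Sum: 0 + 1 + 1 + 1 + 1 = 4.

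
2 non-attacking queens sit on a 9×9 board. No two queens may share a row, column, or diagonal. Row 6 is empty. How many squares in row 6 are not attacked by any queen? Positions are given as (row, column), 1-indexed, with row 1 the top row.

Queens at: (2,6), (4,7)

(2,6) attacks row 6 at column 6 and diagonals 2.
(4,7) attacks row 6 at column 7 and diagonals 5, 9.
Attacked columns: {2, 5, 6, 7, 9}. Safe: {1, 3, 4, 8}.

4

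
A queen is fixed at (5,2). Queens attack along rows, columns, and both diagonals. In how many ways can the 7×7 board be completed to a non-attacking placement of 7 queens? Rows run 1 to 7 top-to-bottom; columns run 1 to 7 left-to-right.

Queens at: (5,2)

6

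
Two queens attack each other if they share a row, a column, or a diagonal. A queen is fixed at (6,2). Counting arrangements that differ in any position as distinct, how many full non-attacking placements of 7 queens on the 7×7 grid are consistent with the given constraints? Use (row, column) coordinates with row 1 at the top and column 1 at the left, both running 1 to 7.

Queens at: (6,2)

4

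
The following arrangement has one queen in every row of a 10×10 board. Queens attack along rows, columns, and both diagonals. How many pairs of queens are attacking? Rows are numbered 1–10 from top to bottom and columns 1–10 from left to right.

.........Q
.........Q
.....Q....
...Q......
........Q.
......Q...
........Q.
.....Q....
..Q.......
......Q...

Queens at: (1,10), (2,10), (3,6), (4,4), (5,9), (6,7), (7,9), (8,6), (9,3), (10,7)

6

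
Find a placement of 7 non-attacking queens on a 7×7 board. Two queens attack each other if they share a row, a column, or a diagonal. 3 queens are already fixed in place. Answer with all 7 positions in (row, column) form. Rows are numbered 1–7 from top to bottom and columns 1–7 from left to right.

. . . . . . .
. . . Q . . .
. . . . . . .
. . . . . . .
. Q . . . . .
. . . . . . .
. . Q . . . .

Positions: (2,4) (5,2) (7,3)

Row 1: attacked by (2,4)→{3,4,5}; (5,2)→{2,6}; (7,3)→{3}. Safe: 1, 7. Place at column 7.
Row 3: attacked by (1,7)→{5,7}; (2,4)→{3,4,5}; (5,2)→{2,4}; (7,3)→{3,7}. Safe: 1, 6. Place at column 1.
Row 4: attacked by (1,7)→{4,7}; (2,4)→{2,4,6}; (3,1)→{1,2}; (5,2)→{1,2,3}; (7,3)→{3,6}. Safe: 5. Place at column 5.
Row 6: attacked by (1,7)→{2,7}; (2,4)→{4}; (3,1)→{1,4}; (4,5)→{3,5,7}; (5,2)→{1,2,3}; (7,3)→{2,3,4}. Safe: 6. Place at column 6.
Columns [7, 4, 1, 5, 2, 6, 3], r−c [-6, -2, 2, -1, 3, 0, 4], r+c [8, 6, 4, 9, 7, 12, 10] are all distinct, so no two queens attack.

(1,7) (2,4) (3,1) (4,5) (5,2) (6,6) (7,3)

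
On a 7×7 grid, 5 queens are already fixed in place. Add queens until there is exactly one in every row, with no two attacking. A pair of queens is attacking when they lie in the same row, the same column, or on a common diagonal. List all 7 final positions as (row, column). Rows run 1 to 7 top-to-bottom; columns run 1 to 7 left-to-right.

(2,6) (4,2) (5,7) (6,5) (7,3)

Row 1: attacked by (2,6)→{5,6,7}; (4,2)→{2,5}; (5,7)→{3,7}; (6,5)→{5}; (7,3)→{3}. Safe: 1, 4. Place at column 1.
Row 3: attacked by (1,1)→{1,3}; (2,6)→{5,6,7}; (4,2)→{1,2,3}; (5,7)→{5,7}; (6,5)→{2,5}; (7,3)→{3,7}. Safe: 4. Place at column 4.
Columns [1, 6, 4, 2, 7, 5, 3], r−c [0, -4, -1, 2, -2, 1, 4], r+c [2, 8, 7, 6, 12, 11, 10] are all distinct, so no two queens attack.

(1,1) (2,6) (3,4) (4,2) (5,7) (6,5) (7,3)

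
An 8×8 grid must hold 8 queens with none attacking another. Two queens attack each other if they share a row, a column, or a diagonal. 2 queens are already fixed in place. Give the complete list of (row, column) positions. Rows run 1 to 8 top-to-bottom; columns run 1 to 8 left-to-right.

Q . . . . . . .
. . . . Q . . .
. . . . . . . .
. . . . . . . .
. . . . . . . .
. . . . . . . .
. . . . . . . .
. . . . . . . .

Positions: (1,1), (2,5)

(1,1) (2,5) (3,8) (4,6) (5,3) (6,7) (7,2) (8,4)

Row 3: attacked by (1,1)→{1,3}; (2,5)→{4,5,6}. Safe: 2, 7, 8. Place at column 8.
Row 4: attacked by (1,1)→{1,4}; (2,5)→{3,5,7}; (3,8)→{7,8}. Safe: 2, 6. Place at column 6.
Row 5: attacked by (1,1)→{1,5}; (2,5)→{2,5,8}; (3,8)→{6,8}; (4,6)→{5,6,7}. Safe: 3, 4. Place at column 3.
Row 6: attacked by (1,1)→{1,6}; (2,5)→{1,5}; (3,8)→{5,8}; (4,6)→{4,6,8}; (5,3)→{2,3,4}. Safe: 7. Place at column 7.
Row 7: attacked by (1,1)→{1,7}; (2,5)→{5}; (3,8)→{4,8}; (4,6)→{3,6}; (5,3)→{1,3,5}; (6,7)→{6,7,8}. Safe: 2. Place at column 2.
Row 8: attacked by (1,1)→{1,8}; (2,5)→{5}; (3,8)→{3,8}; (4,6)→{2,6}; (5,3)→{3,6}; (6,7)→{5,7}; (7,2)→{1,2,3}. Safe: 4. Place at column 4.
Columns [1, 5, 8, 6, 3, 7, 2, 4], r−c [0, -3, -5, -2, 2, -1, 5, 4], r+c [2, 7, 11, 10, 8, 13, 9, 12] are all distinct, so no two queens attack.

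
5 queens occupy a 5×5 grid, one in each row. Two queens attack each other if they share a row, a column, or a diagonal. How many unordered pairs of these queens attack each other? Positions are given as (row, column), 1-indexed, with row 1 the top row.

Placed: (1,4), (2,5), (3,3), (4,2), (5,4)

Same column: (1,4)–(5,4) (column 4).
Same diagonal: (1,4)–(2,5) (|1−2| = |4−5| = 1); (3,3)–(4,2) (|3−4| = |3−2| = 1).
Total attacking pairs: 3.

3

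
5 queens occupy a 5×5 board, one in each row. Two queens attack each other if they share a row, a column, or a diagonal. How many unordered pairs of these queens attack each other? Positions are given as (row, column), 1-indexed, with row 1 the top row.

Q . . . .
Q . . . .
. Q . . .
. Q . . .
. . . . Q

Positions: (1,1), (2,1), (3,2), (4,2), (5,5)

4

Same column: (1,1)–(2,1) (column 1); (3,2)–(4,2) (column 2).
Same diagonal: (1,1)–(5,5) (|1−5| = |1−5| = 4); (2,1)–(3,2) (|2−3| = |1−2| = 1).
Total attacking pairs: 4.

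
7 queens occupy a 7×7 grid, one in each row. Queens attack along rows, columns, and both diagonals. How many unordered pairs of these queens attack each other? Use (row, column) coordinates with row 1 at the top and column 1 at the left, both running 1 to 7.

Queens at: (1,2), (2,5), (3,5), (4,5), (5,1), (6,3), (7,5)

Same column: (2,5)–(3,5) (column 5); (2,5)–(4,5) (column 5); (2,5)–(7,5) (column 5); (3,5)–(4,5) (column 5); (3,5)–(7,5) (column 5); (4,5)–(7,5) (column 5).
Same diagonal: (1,2)–(4,5) (|1−4| = |2−5| = 3); (4,5)–(6,3) (|4−6| = |5−3| = 2).
Total attacking pairs: 8.

8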